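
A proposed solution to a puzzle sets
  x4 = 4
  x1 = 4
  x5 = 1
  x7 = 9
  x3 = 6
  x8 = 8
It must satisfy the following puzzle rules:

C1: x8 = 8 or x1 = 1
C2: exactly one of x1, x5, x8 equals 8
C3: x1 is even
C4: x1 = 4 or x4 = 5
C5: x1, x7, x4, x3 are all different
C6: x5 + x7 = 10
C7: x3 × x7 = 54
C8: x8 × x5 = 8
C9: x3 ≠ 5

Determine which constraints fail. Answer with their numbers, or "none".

C1: x8 = 8 = 8 (first disjunct) — holds.
C2: x1=4, x5=1, x8=8; 1 of them equals 8 — holds.
C3: x1 = 4 is even — holds.
C4: x1 = 4 = 4 (first disjunct) — holds.
C5: x1 = x4 = 4, not all different — does not hold.
C6: x5 + x7 = 1 + 9 = 10 — holds.
C7: x3 × x7 = 6 × 9 = 54 — holds.
C8: x8 × x5 = 8 × 1 = 8 — holds.
C9: x3 = 6, and 6 ≠ 5 — holds.

No — constraint 5 is not satisfied.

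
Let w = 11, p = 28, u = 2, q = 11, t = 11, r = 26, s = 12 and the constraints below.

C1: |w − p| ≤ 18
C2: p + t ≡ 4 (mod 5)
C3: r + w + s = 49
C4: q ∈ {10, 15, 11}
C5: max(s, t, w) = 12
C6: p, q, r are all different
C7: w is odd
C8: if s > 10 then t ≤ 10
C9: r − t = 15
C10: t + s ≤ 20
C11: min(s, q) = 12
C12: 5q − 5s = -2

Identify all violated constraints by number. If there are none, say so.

Constraints 8, 10, 11, and 12 are violated.

C1: |11 − 28| = 17; 17 ≤ 18 — satisfied.
C2: p + t = 39; 39 mod 5 = 4 — satisfied.
C3: r + w + s = 26 + 11 + 12 = 49 — satisfied.
C4: q = 11 is in {10, 15, 11} — satisfied.
C5: max(12, 11, 11) = 12 — satisfied.
C6: values 28, 11, 26 are pairwise distinct — satisfied.
C7: w = 11 is odd — satisfied.
C8: s = 12 > 10, so we need t ≤ 10; but t = 11 > 10 — violated.
C9: r − t = 26 − 11 = 15 — satisfied.
C10: t + s = 11 + 12 = 23; 23 > 20, bound 20 not met — violated.
C11: min(12, 11) = 11, not 12 — violated.
C12: 5q − 5s = 5(11) − 5(12) = -5, not -2 — violated.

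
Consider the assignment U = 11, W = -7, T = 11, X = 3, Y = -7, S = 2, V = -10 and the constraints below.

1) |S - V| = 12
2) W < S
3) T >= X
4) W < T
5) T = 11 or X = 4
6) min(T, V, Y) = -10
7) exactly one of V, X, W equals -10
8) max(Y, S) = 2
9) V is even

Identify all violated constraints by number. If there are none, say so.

1) |2 - (-10)| = 12  holds
2) W = -7, S = 2; -7 < 2  holds
3) T = 11, X = 3; 11 ≥ 3  holds
4) W = -7, T = 11; -7 < 11  holds
5) T = 11 = 11 (first disjunct)  holds
6) min(11, -10, -7) = -10  holds
7) V=-10, X=3, W=-7; 1 of them equals -10  holds
8) max(-7, 2) = 2  holds
9) V = -10 is even  holds

The assignment satisfies every constraint.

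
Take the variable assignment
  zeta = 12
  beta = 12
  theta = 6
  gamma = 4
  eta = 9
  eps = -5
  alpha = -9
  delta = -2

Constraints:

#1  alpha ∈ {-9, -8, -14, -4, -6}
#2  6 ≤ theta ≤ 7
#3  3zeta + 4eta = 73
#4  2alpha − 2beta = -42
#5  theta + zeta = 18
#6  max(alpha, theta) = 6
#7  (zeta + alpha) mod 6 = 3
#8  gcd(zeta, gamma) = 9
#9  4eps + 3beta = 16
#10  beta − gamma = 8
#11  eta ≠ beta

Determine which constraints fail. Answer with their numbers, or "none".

#1 alpha = -9 is in {-9, -8, -14, -4, -6} — satisfied.
#2 theta = 6 lies in [6, 7] — satisfied.
#3 3zeta + 4eta = 3(12) + 4(9) = 72, not 73 — violated.
#4 2alpha − 2beta = 2(-9) − 2(12) = -42 — satisfied.
#5 theta + zeta = 6 + 12 = 18 — satisfied.
#6 max(-9, 6) = 6 — satisfied.
#7 zeta + alpha = 3; 3 mod 6 = 3 — satisfied.
#8 gcd(12, 4) = 4, not 9 — violated.
#9 4eps + 3beta = 4(-5) + 3(12) = 16 — satisfied.
#10 beta − gamma = 12 − 4 = 8 — satisfied.
#11 eta = 9, beta = 12; distinct — satisfied.

Violated: 3 and 8.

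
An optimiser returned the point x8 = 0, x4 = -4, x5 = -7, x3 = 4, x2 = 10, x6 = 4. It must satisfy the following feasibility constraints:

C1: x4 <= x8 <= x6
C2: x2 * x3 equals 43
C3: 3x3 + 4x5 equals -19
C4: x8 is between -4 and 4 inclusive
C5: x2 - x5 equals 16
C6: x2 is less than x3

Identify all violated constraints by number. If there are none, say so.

Constraints 2, 3, 5, 6 are violated.

C1: values -4 <= 0 <= 4 — holds.
C2: x2 * x3 = 10 * 4 = 40, not 43 — fails.
C3: 3x3 + 4x5 = 3(4) + 4(-7) = -16, not -19 — fails.
C4: x8 = 0 lies in [-4, 4] — holds.
C5: x2 - x5 = 10 - (-7) = 17, not 16 — fails.
C6: x2 = 10, x3 = 4; 10 ≥ 4 (want <) — fails.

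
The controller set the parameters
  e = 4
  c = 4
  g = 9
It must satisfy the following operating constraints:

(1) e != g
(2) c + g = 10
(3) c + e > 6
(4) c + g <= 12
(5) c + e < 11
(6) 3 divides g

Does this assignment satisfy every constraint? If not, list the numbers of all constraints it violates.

The assignment fails constraints 2, 4.

(1) e = 4, g = 9; distinct  holds
(2) c + g = 4 + 9 = 13, not 10  fails
(3) c + e = 4 + 4 = 8; 8 > 6  holds
(4) c + g = 4 + 9 = 13; 13 > 12, bound 12 not met  fails
(5) c + e = 4 + 4 = 8; 8 < 11  holds
(6) 9 / 3 = 3, so 3 divides 9  holds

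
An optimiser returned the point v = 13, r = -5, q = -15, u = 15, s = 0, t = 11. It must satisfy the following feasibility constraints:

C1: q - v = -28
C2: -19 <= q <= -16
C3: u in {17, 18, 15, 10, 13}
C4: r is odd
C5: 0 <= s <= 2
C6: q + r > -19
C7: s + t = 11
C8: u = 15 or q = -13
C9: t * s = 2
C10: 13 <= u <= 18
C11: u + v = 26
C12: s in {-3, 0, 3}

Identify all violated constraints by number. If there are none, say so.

Violated: 2, 6, 9, and 11.

C1: q - v = -15 - 13 = -28  ✓
C2: q = -15 is outside [-19, -16]  ✗
C3: u = 15 is in {17, 18, 15, 10, 13}  ✓
C4: r = -5 is odd  ✓
C5: s = 0 lies in [0, 2]  ✓
C6: q + r = -15 + (-5) = -20; -20 ≤ -19, bound -19 not met  ✗
C7: s + t = 0 + 11 = 11  ✓
C8: u = 15 = 15 (first disjunct)  ✓
C9: t * s = 11 * 0 = 0, not 2  ✗
C10: u = 15 lies in [13, 18]  ✓
C11: u + v = 15 + 13 = 28, not 26  ✗
C12: s = 0 is in {-3, 0, 3}  ✓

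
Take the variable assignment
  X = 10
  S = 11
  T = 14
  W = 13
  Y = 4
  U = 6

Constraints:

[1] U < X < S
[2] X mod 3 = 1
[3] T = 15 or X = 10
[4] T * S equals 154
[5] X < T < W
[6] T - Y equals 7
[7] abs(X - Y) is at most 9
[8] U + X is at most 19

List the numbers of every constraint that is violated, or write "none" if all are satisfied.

[1] values 6 < 10 < 11 — OK.
[2] 10 mod 3 = 1 — OK.
[3] T = 14 ≠ 15, but X = 10 = 10 (second disjunct) — OK.
[4] T * S = 14 * 11 = 154 — OK.
[5] values 10, 14, 13; T = 14 is not < W = 13 — violated.
[6] T - Y = 14 - 4 = 10, not 7 — violated.
[7] abs(10 - 4) = 6; 6 ≤ 9 — OK.
[8] U + X = 6 + 10 = 16; 16 ≤ 19 — OK.

The assignment fails constraints 5 and 6.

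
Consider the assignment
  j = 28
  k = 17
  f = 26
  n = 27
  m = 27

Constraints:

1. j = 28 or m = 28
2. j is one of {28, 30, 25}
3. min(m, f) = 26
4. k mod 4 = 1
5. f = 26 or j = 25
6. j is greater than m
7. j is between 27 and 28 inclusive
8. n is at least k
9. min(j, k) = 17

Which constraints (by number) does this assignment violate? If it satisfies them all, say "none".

1. j = 28 = 28 (first disjunct) — holds.
2. j = 28 is in {28, 30, 25} — holds.
3. min(27, 26) = 26 — holds.
4. 17 mod 4 = 1 — holds.
5. f = 26 = 26 (first disjunct) — holds.
6. j = 28, m = 27; 28 > 27 — holds.
7. j = 28 lies in [27, 28] — holds.
8. n = 27, k = 17; 27 ≥ 17 — holds.
9. min(28, 17) = 17 — holds.

All constraints are satisfied.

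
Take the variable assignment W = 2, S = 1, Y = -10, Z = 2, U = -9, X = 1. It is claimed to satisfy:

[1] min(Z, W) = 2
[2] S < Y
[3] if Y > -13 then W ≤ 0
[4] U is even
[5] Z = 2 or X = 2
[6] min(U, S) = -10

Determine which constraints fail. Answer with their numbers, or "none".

[1] min(2, 2) = 2 — holds.
[2] S = 1, Y = -10; 1 ≥ -10 (want <) — does not hold.
[3] Y = -10 > -13, so we need W ≤ 0; but W = 2 > 0 — does not hold.
[4] U = -9 is odd — does not hold.
[5] Z = 2 = 2 (first disjunct) — holds.
[6] min(-9, 1) = -9, not -10 — does not hold.

No — constraints 2, 3, 4, and 6 are not satisfied.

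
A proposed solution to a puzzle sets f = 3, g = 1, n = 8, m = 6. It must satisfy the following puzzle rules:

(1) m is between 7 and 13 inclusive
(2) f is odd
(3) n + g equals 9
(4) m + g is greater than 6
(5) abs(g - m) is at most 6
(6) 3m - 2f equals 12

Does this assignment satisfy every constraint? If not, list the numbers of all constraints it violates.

(1) m = 6 is outside [7, 13] — does not hold.
(2) f = 3 is odd — holds.
(3) n + g = 8 + 1 = 9 — holds.
(4) m + g = 6 + 1 = 7; 7 > 6 — holds.
(5) abs(1 - 6) = 5; 5 ≤ 6 — holds.
(6) 3m - 2f = 3(6) - 2(3) = 12 — holds.

The assignment fails constraint 1.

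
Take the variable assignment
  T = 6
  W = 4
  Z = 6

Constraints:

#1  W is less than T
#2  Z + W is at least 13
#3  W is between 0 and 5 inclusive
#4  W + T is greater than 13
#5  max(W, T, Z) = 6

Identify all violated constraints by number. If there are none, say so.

#1 W = 4, T = 6; 4 < 6  holds
#2 Z + W = 6 + 4 = 10; 10 < 13, bound 13 not met  fails
#3 W = 4 lies in [0, 5]  holds
#4 W + T = 4 + 6 = 10; 10 ≤ 13, bound 13 not met  fails
#5 max(4, 6, 6) = 6  holds

No — constraints 2, 4 are not satisfied.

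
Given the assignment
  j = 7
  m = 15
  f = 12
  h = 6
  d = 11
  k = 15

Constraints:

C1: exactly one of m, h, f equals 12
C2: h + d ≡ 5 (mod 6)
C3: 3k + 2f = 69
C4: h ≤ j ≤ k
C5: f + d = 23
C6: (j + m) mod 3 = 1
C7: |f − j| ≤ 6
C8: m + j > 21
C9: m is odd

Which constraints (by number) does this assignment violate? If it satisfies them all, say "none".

C1: m=15, h=6, f=12; 1 of them equals 12 — OK.
C2: h + d = 17; 17 mod 6 = 5 — OK.
C3: 3k + 2f = 3(15) + 2(12) = 69 — OK.
C4: values 6 ≤ 7 ≤ 15 — OK.
C5: f + d = 12 + 11 = 23 — OK.
C6: j + m = 22; 22 mod 3 = 1 — OK.
C7: |12 − 7| = 5; 5 ≤ 6 — OK.
C8: m + j = 15 + 7 = 22; 22 > 21 — OK.
C9: m = 15 is odd — OK.

The assignment satisfies every constraint.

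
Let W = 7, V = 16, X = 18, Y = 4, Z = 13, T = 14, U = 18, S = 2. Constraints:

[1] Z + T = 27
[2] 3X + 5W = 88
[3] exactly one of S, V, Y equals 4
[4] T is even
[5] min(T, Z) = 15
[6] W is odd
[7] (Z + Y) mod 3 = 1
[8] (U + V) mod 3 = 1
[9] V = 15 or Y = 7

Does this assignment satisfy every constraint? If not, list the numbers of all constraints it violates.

[1] Z + T = 13 + 14 = 27 — satisfied.
[2] 3X + 5W = 3(18) + 5(7) = 89, not 88 — violated.
[3] S=2, V=16, Y=4; 1 of them equals 4 — satisfied.
[4] T = 14 is even — satisfied.
[5] min(14, 13) = 13, not 15 — violated.
[6] W = 7 is odd — satisfied.
[7] Z + Y = 17; 17 mod 3 = 2, not 1 — violated.
[8] U + V = 34; 34 mod 3 = 1 — satisfied.
[9] V = 16 ≠ 15 and Y = 4 ≠ 7; both disjuncts false — violated.

Violated: 2, 5, 7, and 9.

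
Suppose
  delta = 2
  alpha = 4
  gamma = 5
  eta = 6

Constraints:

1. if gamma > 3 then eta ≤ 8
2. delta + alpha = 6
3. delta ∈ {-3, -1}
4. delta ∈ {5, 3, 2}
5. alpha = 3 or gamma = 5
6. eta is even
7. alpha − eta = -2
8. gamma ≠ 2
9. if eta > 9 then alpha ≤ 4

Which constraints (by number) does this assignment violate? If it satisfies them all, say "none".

1. gamma = 5 > 3, so we need eta ≤ 8; eta = 6 ≤ 8  holds
2. delta + alpha = 2 + 4 = 6  holds
3. delta = 2 is not in {-3, -1}  fails
4. delta = 2 is in {5, 3, 2}  holds
5. alpha = 4 ≠ 3, but gamma = 5 = 5 (second disjunct)  holds
6. eta = 6 is even  holds
7. alpha − eta = 4 − 6 = -2  holds
8. gamma = 5, and 5 ≠ 2  holds
9. eta = 6, not > 9; antecedent false, conditional vacuously true  holds

No — constraint 3 is not satisfied.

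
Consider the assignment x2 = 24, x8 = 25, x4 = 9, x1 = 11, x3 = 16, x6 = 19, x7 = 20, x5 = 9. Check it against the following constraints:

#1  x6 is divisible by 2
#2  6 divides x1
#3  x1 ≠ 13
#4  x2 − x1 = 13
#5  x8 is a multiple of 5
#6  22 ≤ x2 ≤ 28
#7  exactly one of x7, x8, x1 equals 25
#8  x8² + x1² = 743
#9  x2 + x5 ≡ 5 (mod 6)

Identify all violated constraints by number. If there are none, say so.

#1 19 = 2×9 + 1, so 2 does not divide 19 — violated.
#2 11 = 6×1 + 5, so 6 does not divide 11 — violated.
#3 x1 = 11, and 11 ≠ 13 — OK.
#4 x2 − x1 = 24 − 11 = 13 — OK.
#5 25 / 5 = 5, so 5 divides 25 — OK.
#6 x2 = 24 lies in [22, 28] — OK.
#7 x7=20, x8=25, x1=11; 1 of them equals 25 — OK.
#8 x8² + x1² = 25² + 11² = 625 + 121 = 746, not 743 — violated.
#9 x2 + x5 = 33; 33 mod 6 = 3, not 5 — violated.

Constraints 1, 2, 8, 9 are violated.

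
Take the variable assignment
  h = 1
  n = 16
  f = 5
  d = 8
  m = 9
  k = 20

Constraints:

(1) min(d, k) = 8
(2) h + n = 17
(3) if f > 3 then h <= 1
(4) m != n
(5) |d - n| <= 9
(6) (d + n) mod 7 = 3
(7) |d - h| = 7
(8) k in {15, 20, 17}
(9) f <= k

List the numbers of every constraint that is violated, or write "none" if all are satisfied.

The assignment satisfies every constraint.

(1) min(8, 20) = 8 — holds.
(2) h + n = 1 + 16 = 17 — holds.
(3) f = 5 > 3, so we need h ≤ 1; h = 1 ≤ 1 — holds.
(4) m = 9, n = 16; distinct — holds.
(5) |8 - 16| = 8; 8 ≤ 9 — holds.
(6) d + n = 24; 24 mod 7 = 3 — holds.
(7) |8 - 1| = 7 — holds.
(8) k = 20 is in {15, 20, 17} — holds.
(9) f = 5, k = 20; 5 ≤ 20 — holds.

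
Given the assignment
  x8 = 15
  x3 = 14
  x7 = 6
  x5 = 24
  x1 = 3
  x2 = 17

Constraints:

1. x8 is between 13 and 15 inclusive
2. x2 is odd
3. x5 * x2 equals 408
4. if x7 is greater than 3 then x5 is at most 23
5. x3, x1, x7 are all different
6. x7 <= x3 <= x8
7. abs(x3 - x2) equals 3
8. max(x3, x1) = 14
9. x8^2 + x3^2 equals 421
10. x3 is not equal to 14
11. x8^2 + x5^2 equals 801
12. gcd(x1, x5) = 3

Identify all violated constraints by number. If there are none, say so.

1. x8 = 15 lies in [13, 15]  holds
2. x2 = 17 is odd  holds
3. x5 * x2 = 24 * 17 = 408  holds
4. x7 = 6 > 3, so we need x5 ≤ 23; but x5 = 24 > 23  fails
5. values 14, 3, 6 are pairwise distinct  holds
6. values 6 <= 14 <= 15  holds
7. abs(14 - 17) = 3  holds
8. max(14, 3) = 14  holds
9. x8^2 + x3^2 = 15^2 + 14^2 = 225 + 196 = 421  holds
10. x3 = 14, but 14 is required to differ  fails
11. x8^2 + x5^2 = 15^2 + 24^2 = 225 + 576 = 801  holds
12. gcd(3, 24) = 3  holds

Constraints 4 and 10 do not hold.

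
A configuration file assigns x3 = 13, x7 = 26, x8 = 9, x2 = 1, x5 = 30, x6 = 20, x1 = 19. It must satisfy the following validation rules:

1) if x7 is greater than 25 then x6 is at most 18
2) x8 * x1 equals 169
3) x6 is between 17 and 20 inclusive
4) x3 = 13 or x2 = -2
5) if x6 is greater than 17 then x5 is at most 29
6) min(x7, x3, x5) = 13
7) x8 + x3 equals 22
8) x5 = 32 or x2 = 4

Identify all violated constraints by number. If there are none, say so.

1) x7 = 26 > 25, so we need x6 ≤ 18; but x6 = 20 > 18  ✗
2) x8 * x1 = 9 * 19 = 171, not 169  ✗
3) x6 = 20 lies in [17, 20]  ✓
4) x3 = 13 = 13 (first disjunct)  ✓
5) x6 = 20 > 17, so we need x5 ≤ 29; but x5 = 30 > 29  ✗
6) min(26, 13, 30) = 13  ✓
7) x8 + x3 = 9 + 13 = 22  ✓
8) x5 = 30 ≠ 32 and x2 = 1 ≠ 4; both disjuncts false  ✗

Constraints 1, 2, 5, 8 do not hold.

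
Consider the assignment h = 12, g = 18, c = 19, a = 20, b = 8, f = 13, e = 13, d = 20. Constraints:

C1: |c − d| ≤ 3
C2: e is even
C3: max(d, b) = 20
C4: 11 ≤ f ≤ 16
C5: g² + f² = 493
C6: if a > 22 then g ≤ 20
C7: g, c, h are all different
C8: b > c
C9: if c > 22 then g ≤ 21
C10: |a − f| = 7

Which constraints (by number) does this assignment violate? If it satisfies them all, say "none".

No — constraints 2 and 8 are not satisfied.

C1: |19 − 20| = 1; 1 ≤ 3  ✔
C2: e = 13 is odd  ✘
C3: max(20, 8) = 20  ✔
C4: f = 13 lies in [11, 16]  ✔
C5: g² + f² = 18² + 13² = 324 + 169 = 493  ✔
C6: a = 20, not > 22; antecedent false, conditional vacuously true  ✔
C7: values 18, 19, 12 are pairwise distinct  ✔
C8: b = 8, c = 19; 8 ≤ 19 (want >)  ✘
C9: c = 19, not > 22; antecedent false, conditional vacuously true  ✔
C10: |20 − 13| = 7  ✔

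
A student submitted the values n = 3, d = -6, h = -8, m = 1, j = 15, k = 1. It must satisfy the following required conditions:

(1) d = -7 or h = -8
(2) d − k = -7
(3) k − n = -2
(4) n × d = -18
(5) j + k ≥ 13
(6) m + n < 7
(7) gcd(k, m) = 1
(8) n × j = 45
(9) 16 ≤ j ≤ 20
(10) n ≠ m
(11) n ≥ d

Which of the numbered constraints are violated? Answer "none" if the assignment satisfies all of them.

Violated: 9.

(1) d = -6 ≠ -7, but h = -8 = -8 (second disjunct) — holds.
(2) d − k = -6 − 1 = -7 — holds.
(3) k − n = 1 − 3 = -2 — holds.
(4) n × d = 3 × (-6) = -18 — holds.
(5) j + k = 15 + 1 = 16; 16 ≥ 13 — holds.
(6) m + n = 1 + 3 = 4; 4 < 7 — holds.
(7) gcd(1, 1) = 1 — holds.
(8) n × j = 3 × 15 = 45 — holds.
(9) j = 15 is outside [16, 20] — does not hold.
(10) n = 3, m = 1; distinct — holds.
(11) n = 3, d = -6; 3 ≥ -6 — holds.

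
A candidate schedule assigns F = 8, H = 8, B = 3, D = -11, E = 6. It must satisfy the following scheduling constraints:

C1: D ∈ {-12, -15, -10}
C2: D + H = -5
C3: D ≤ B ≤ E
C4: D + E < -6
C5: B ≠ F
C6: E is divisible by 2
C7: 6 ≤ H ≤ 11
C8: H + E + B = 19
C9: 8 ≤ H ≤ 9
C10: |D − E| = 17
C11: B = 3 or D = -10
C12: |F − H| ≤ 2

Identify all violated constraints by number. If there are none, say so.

The assignment fails constraints 1, 2, 4, and 8.

C1: D = -11 is not in {-12, -15, -10}  ✗
C2: D + H = -11 + 8 = -3, not -5  ✗
C3: values -11 ≤ 3 ≤ 6  ✓
C4: D + E = -11 + 6 = -5; -5 ≥ -6, bound -6 not met  ✗
C5: B = 3, F = 8; distinct  ✓
C6: 6 / 2 = 3, so 2 divides 6  ✓
C7: H = 8 lies in [6, 11]  ✓
C8: H + E + B = 8 + 6 + 3 = 17, not 19  ✗
C9: H = 8 lies in [8, 9]  ✓
C10: |-11 − 6| = 17  ✓
C11: B = 3 = 3 (first disjunct)  ✓
C12: |8 − 8| = 0; 0 ≤ 2  ✓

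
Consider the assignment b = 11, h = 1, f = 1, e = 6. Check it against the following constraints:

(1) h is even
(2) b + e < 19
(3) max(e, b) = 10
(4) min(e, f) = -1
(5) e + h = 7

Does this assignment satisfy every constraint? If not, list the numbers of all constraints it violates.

The assignment fails constraints 1, 3, and 4.

(1) h = 1 is odd  false
(2) b + e = 11 + 6 = 17; 17 < 19  true
(3) max(6, 11) = 11, not 10  false
(4) min(6, 1) = 1, not -1  false
(5) e + h = 6 + 1 = 7  true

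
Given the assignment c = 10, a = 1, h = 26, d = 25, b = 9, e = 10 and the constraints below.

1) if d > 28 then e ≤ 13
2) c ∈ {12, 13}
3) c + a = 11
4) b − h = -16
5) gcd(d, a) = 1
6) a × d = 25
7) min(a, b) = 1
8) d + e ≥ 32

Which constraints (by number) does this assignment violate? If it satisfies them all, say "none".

1) d = 25, not > 28; antecedent false, conditional vacuously true  yes
2) c = 10 is not in {12, 13}  no
3) c + a = 10 + 1 = 11  yes
4) b − h = 9 − 26 = -17, not -16  no
5) gcd(25, 1) = 1  yes
6) a × d = 1 × 25 = 25  yes
7) min(1, 9) = 1  yes
8) d + e = 25 + 10 = 35; 35 ≥ 32  yes

No — constraints 2 and 4 are not satisfied.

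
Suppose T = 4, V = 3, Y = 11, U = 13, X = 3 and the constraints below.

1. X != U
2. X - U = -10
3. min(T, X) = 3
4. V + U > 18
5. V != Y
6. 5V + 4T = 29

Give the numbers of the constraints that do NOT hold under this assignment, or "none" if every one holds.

No — constraints 4 and 6 are not satisfied.

1. X = 3, U = 13; distinct  true
2. X - U = 3 - 13 = -10  true
3. min(4, 3) = 3  true
4. V + U = 3 + 13 = 16; 16 ≤ 18, bound 18 not met  false
5. V = 3, Y = 11; distinct  true
6. 5V + 4T = 5(3) + 4(4) = 31, not 29  false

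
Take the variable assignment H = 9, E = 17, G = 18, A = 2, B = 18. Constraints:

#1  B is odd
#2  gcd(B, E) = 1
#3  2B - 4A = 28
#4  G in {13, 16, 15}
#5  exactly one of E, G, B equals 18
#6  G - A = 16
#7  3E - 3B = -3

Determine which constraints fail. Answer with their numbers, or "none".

The assignment fails constraints 1, 4, 5.

#1 B = 18 is even  ✗
#2 gcd(18, 17) = 1  ✓
#3 2B - 4A = 2(18) - 4(2) = 28  ✓
#4 G = 18 is not in {13, 16, 15}  ✗
#5 E=17, G=18, B=18; 2 of them equal 18, not exactly one  ✗
#6 G - A = 18 - 2 = 16  ✓
#7 3E - 3B = 3(17) - 3(18) = -3  ✓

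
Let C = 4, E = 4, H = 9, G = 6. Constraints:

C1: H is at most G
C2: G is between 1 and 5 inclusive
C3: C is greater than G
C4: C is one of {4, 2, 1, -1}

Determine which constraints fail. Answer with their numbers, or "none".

The assignment fails constraints 1, 2, 3.

C1: H = 9, G = 6; 9 > 6 (want ≤) — does not hold.
C2: G = 6 is outside [1, 5] — does not hold.
C3: C = 4, G = 6; 4 ≤ 6 (want >) — does not hold.
C4: C = 4 is in {4, 2, 1, -1} — holds.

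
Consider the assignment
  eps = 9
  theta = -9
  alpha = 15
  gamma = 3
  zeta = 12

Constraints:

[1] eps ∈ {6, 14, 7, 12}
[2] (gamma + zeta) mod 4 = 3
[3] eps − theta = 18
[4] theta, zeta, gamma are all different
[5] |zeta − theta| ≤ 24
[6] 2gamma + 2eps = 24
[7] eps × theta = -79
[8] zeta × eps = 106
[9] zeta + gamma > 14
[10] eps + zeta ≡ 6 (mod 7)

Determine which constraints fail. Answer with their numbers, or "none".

Violated: 1, 7, 8, and 10.

[1] eps = 9 is not in {6, 14, 7, 12} — fails.
[2] gamma + zeta = 15; 15 mod 4 = 3 — holds.
[3] eps − theta = 9 − (-9) = 18 — holds.
[4] values -9, 12, 3 are pairwise distinct — holds.
[5] |12 − (-9)| = 21; 21 ≤ 24 — holds.
[6] 2gamma + 2eps = 2(3) + 2(9) = 24 — holds.
[7] eps × theta = 9 × (-9) = -81, not -79 — fails.
[8] zeta × eps = 12 × 9 = 108, not 106 — fails.
[9] zeta + gamma = 12 + 3 = 15; 15 > 14 — holds.
[10] eps + zeta = 21; 21 mod 7 = 0, not 6 — fails.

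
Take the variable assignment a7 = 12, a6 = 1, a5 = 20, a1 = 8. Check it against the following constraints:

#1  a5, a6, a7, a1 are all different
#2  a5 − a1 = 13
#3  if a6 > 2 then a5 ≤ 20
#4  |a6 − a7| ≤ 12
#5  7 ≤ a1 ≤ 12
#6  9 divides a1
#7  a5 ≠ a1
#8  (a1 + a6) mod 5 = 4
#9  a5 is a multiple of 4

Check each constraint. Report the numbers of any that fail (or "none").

No — constraints 2 and 6 are not satisfied.

#1 values 20, 1, 12, 8 are pairwise distinct  OK
#2 a5 − a1 = 20 − 8 = 12, not 13  FAIL
#3 a6 = 1, not > 2; antecedent false, conditional vacuously true  OK
#4 |1 − 12| = 11; 11 ≤ 12  OK
#5 a1 = 8 lies in [7, 12]  OK
#6 8 = 9×0 + 8, so 9 does not divide 8  FAIL
#7 a5 = 20, a1 = 8; distinct  OK
#8 a1 + a6 = 9; 9 mod 5 = 4  OK
#9 20 / 4 = 5, so 4 divides 20  OK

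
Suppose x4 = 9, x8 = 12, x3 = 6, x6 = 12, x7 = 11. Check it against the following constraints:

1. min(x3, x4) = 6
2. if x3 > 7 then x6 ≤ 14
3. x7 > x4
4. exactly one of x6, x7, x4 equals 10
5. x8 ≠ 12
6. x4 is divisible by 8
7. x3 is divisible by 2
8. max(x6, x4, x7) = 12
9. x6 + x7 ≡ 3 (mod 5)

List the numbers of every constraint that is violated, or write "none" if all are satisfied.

1. min(6, 9) = 6 — holds.
2. x3 = 6, not > 7; antecedent false, conditional vacuously true — holds.
3. x7 = 11, x4 = 9; 11 > 9 — holds.
4. x6=12, x7=11, x4=9; 0 of them equal 10, not exactly one — does not hold.
5. x8 = 12, but 12 is required to differ — does not hold.
6. 9 = 8×1 + 1, so 8 does not divide 9 — does not hold.
7. 6 / 2 = 3, so 2 divides 6 — holds.
8. max(12, 9, 11) = 12 — holds.
9. x6 + x7 = 23; 23 mod 5 = 3 — holds.

Constraints 4, 5, 6 are violated.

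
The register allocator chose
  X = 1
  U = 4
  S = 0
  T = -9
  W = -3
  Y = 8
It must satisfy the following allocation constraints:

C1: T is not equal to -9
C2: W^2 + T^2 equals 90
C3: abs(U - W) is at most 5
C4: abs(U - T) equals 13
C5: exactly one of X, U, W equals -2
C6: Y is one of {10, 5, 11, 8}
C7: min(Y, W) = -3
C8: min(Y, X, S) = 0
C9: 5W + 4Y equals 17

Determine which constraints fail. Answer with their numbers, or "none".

C1: T = -9, but -9 is required to differ  ✘
C2: W^2 + T^2 = (-3)^2 + (-9)^2 = 9 + 81 = 90  ✔
C3: abs(4 - (-3)) = 7; 7 > 5, exceeds bound 5  ✘
C4: abs(4 - (-9)) = 13  ✔
C5: X=1, U=4, W=-3; 0 of them equal -2, not exactly one  ✘
C6: Y = 8 is in {10, 5, 11, 8}  ✔
C7: min(8, -3) = -3  ✔
C8: min(8, 1, 0) = 0  ✔
C9: 5W + 4Y = 5(-3) + 4(8) = 17  ✔

Constraints 1, 3, 5 do not hold.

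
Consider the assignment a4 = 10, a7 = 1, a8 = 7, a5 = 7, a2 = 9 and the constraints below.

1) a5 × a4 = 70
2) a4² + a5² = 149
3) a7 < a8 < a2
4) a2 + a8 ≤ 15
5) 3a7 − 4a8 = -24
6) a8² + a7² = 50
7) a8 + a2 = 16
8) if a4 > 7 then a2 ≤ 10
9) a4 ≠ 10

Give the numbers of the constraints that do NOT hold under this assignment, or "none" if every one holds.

Constraints 4, 5, and 9 do not hold.

1) a5 × a4 = 7 × 10 = 70 — holds.
2) a4² + a5² = 10² + 7² = 100 + 49 = 149 — holds.
3) values 1 < 7 < 9 — holds.
4) a2 + a8 = 9 + 7 = 16; 16 > 15, bound 15 not met — fails.
5) 3a7 − 4a8 = 3(1) − 4(7) = -25, not -24 — fails.
6) a8² + a7² = 7² + 1² = 49 + 1 = 50 — holds.
7) a8 + a2 = 7 + 9 = 16 — holds.
8) a4 = 10 > 7, so we need a2 ≤ 10; a2 = 9 ≤ 10 — holds.
9) a4 = 10, but 10 is required to differ — fails.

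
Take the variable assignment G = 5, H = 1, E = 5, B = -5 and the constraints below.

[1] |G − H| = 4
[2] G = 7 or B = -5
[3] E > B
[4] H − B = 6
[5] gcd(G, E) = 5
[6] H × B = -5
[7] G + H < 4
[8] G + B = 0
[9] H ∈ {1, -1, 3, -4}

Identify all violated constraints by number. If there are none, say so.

The assignment fails constraint 7.

[1] |5 − 1| = 4 — satisfied.
[2] G = 5 ≠ 7, but B = -5 = -5 (second disjunct) — satisfied.
[3] E = 5, B = -5; 5 > -5 — satisfied.
[4] H − B = 1 − (-5) = 6 — satisfied.
[5] gcd(5, 5) = 5 — satisfied.
[6] H × B = 1 × (-5) = -5 — satisfied.
[7] G + H = 5 + 1 = 6; 6 ≥ 4, bound 4 not met — violated.
[8] G + B = 5 + (-5) = 0 — satisfied.
[9] H = 1 is in {1, -1, 3, -4} — satisfied.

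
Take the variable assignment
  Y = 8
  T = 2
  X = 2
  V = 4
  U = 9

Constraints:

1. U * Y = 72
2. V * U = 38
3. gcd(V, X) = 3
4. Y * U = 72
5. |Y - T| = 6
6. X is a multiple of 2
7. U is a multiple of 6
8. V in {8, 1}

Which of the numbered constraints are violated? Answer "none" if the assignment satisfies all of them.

Constraints 2, 3, 7, 8 do not hold.

1. U * Y = 9 * 8 = 72 — OK.
2. V * U = 4 * 9 = 36, not 38 — violated.
3. gcd(4, 2) = 2, not 3 — violated.
4. Y * U = 8 * 9 = 72 — OK.
5. |8 - 2| = 6 — OK.
6. 2 / 2 = 1, so 2 divides 2 — OK.
7. 9 = 6*1 + 3, so 6 does not divide 9 — violated.
8. V = 4 is not in {8, 1} — violated.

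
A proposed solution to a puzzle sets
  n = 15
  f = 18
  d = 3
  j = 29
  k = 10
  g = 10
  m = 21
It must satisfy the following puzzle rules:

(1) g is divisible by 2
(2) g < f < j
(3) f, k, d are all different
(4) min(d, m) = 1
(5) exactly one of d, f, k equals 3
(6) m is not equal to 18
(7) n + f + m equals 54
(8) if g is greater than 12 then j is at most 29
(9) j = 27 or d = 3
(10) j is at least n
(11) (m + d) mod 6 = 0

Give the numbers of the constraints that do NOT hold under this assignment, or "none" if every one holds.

(1) 10 / 2 = 5, so 2 divides 10  holds
(2) values 10 < 18 < 29  holds
(3) values 18, 10, 3 are pairwise distinct  holds
(4) min(3, 21) = 3, not 1  fails
(5) d=3, f=18, k=10; 1 of them equals 3  holds
(6) m = 21, and 21 ≠ 18  holds
(7) n + f + m = 15 + 18 + 21 = 54  holds
(8) g = 10, not > 12; antecedent false, conditional vacuously true  holds
(9) j = 29 ≠ 27, but d = 3 = 3 (second disjunct)  holds
(10) j = 29, n = 15; 29 ≥ 15  holds
(11) m + d = 24; 24 mod 6 = 0  holds

Violated: 4.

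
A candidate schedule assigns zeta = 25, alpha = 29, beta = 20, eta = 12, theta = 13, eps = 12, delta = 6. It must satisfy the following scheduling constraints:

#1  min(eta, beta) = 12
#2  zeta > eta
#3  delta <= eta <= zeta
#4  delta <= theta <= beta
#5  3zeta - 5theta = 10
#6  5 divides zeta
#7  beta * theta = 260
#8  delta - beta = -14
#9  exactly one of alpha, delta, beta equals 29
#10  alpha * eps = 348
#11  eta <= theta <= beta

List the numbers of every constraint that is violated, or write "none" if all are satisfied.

All constraints are satisfied.

#1 min(12, 20) = 12 — satisfied.
#2 zeta = 25, eta = 12; 25 > 12 — satisfied.
#3 values 6 <= 12 <= 25 — satisfied.
#4 values 6 <= 13 <= 20 — satisfied.
#5 3zeta - 5theta = 3(25) - 5(13) = 10 — satisfied.
#6 25 / 5 = 5, so 5 divides 25 — satisfied.
#7 beta * theta = 20 * 13 = 260 — satisfied.
#8 delta - beta = 6 - 20 = -14 — satisfied.
#9 alpha=29, delta=6, beta=20; 1 of them equals 29 — satisfied.
#10 alpha * eps = 29 * 12 = 348 — satisfied.
#11 values 12 <= 13 <= 20 — satisfied.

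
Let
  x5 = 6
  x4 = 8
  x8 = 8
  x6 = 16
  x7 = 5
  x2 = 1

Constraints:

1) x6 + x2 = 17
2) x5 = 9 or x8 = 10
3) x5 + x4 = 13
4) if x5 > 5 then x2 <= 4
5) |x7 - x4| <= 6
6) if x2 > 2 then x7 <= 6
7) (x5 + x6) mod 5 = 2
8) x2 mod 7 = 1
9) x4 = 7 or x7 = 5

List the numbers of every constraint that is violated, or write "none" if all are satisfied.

The assignment fails constraints 2 and 3.

1) x6 + x2 = 16 + 1 = 17 — holds.
2) x5 = 6 ≠ 9 and x8 = 8 ≠ 10; both disjuncts false — does not hold.
3) x5 + x4 = 6 + 8 = 14, not 13 — does not hold.
4) x5 = 6 > 5, so we need x2 ≤ 4; x2 = 1 ≤ 4 — holds.
5) |5 - 8| = 3; 3 ≤ 6 — holds.
6) x2 = 1, not > 2; antecedent false, conditional vacuously true — holds.
7) x5 + x6 = 22; 22 mod 5 = 2 — holds.
8) 1 mod 7 = 1 — holds.
9) x4 = 8 ≠ 7, but x7 = 5 = 5 (second disjunct) — holds.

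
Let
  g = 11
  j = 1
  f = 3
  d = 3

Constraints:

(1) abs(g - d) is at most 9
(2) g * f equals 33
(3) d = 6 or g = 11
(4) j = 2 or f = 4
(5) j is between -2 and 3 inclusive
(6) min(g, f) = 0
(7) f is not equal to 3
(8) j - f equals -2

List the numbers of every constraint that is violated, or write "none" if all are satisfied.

(1) abs(11 - 3) = 8; 8 ≤ 9  yes
(2) g * f = 11 * 3 = 33  yes
(3) d = 3 ≠ 6, but g = 11 = 11 (second disjunct)  yes
(4) j = 1 ≠ 2 and f = 3 ≠ 4; both disjuncts false  no
(5) j = 1 lies in [-2, 3]  yes
(6) min(11, 3) = 3, not 0  no
(7) f = 3, but 3 is required to differ  no
(8) j - f = 1 - 3 = -2  yes

No — constraints 4, 6, and 7 are not satisfied.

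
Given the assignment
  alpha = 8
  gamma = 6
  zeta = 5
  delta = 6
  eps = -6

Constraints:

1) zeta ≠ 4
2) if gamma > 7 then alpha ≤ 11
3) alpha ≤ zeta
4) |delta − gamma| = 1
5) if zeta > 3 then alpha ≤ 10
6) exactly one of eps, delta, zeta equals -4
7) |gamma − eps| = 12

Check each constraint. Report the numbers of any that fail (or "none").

No — constraints 3, 4, and 6 are not satisfied.

1) zeta = 5, and 5 ≠ 4 — holds.
2) gamma = 6, not > 7; antecedent false, conditional vacuously true — holds.
3) alpha = 8, zeta = 5; 8 > 5 (want ≤) — does not hold.
4) |6 − 6| = 0, not 1 — does not hold.
5) zeta = 5 > 3, so we need alpha ≤ 10; alpha = 8 ≤ 10 — holds.
6) eps=-6, delta=6, zeta=5; 0 of them equal -4, not exactly one — does not hold.
7) |6 − (-6)| = 12 — holds.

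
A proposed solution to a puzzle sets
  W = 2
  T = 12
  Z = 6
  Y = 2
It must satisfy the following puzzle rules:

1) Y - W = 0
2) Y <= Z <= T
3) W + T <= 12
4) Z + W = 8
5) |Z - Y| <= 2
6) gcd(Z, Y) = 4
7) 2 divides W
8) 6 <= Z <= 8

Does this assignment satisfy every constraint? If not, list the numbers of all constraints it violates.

1) Y - W = 2 - 2 = 0 — holds.
2) values 2 <= 6 <= 12 — holds.
3) W + T = 2 + 12 = 14; 14 > 12, bound 12 not met — does not hold.
4) Z + W = 6 + 2 = 8 — holds.
5) |6 - 2| = 4; 4 > 2, exceeds bound 2 — does not hold.
6) gcd(6, 2) = 2, not 4 — does not hold.
7) 2 / 2 = 1, so 2 divides 2 — holds.
8) Z = 6 lies in [6, 8] — holds.

Violated: 3, 5, and 6.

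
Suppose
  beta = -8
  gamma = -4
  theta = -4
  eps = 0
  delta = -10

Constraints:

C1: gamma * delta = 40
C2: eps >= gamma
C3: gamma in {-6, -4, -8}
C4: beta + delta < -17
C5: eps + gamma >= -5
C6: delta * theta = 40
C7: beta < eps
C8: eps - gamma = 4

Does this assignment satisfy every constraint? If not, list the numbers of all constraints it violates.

C1: gamma * delta = -4 * (-10) = 40 — OK.
C2: eps = 0, gamma = -4; 0 ≥ -4 — OK.
C3: gamma = -4 is in {-6, -4, -8} — OK.
C4: beta + delta = -8 + (-10) = -18; -18 < -17 — OK.
C5: eps + gamma = 0 + (-4) = -4; -4 ≥ -5 — OK.
C6: delta * theta = -10 * (-4) = 40 — OK.
C7: beta = -8, eps = 0; -8 < 0 — OK.
C8: eps - gamma = 0 - (-4) = 4 — OK.

No violations.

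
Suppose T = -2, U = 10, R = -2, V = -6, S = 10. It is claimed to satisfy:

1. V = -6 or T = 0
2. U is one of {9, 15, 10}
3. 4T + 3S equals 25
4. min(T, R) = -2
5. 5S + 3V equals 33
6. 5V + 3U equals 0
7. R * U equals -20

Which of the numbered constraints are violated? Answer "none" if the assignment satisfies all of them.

1. V = -6 = -6 (first disjunct) — holds.
2. U = 10 is in {9, 15, 10} — holds.
3. 4T + 3S = 4(-2) + 3(10) = 22, not 25 — does not hold.
4. min(-2, -2) = -2 — holds.
5. 5S + 3V = 5(10) + 3(-6) = 32, not 33 — does not hold.
6. 5V + 3U = 5(-6) + 3(10) = 0 — holds.
7. R * U = -2 * 10 = -20 — holds.

Constraints 3 and 5 are violated.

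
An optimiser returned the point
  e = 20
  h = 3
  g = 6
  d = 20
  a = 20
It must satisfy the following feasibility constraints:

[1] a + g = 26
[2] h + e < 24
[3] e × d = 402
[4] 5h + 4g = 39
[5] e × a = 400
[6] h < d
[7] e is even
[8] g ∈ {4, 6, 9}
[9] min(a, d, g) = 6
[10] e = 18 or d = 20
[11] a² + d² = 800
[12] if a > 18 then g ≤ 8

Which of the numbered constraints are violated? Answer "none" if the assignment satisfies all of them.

Violated: 3.

[1] a + g = 20 + 6 = 26  true
[2] h + e = 3 + 20 = 23; 23 < 24  true
[3] e × d = 20 × 20 = 400, not 402  false
[4] 5h + 4g = 5(3) + 4(6) = 39  true
[5] e × a = 20 × 20 = 400  true
[6] h = 3, d = 20; 3 < 20  true
[7] e = 20 is even  true
[8] g = 6 is in {4, 6, 9}  true
[9] min(20, 20, 6) = 6  true
[10] e = 20 ≠ 18, but d = 20 = 20 (second disjunct)  true
[11] a² + d² = 20² + 20² = 400 + 400 = 800  true
[12] a = 20 > 18, so we need g ≤ 8; g = 6 ≤ 8  true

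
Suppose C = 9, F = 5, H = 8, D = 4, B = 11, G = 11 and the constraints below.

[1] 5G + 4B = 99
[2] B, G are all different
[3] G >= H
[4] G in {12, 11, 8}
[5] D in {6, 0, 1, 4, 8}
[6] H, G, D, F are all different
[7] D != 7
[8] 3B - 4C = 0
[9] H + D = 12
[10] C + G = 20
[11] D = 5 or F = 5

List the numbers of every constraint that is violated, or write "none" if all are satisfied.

[1] 5G + 4B = 5(11) + 4(11) = 99  ✓
[2] B = G = 11, not all different  ✗
[3] G = 11, H = 8; 11 ≥ 8  ✓
[4] G = 11 is in {12, 11, 8}  ✓
[5] D = 4 is in {6, 0, 1, 4, 8}  ✓
[6] values 8, 11, 4, 5 are pairwise distinct  ✓
[7] D = 4, and 4 ≠ 7  ✓
[8] 3B - 4C = 3(11) - 4(9) = -3, not 0  ✗
[9] H + D = 8 + 4 = 12  ✓
[10] C + G = 9 + 11 = 20  ✓
[11] D = 4 ≠ 5, but F = 5 = 5 (second disjunct)  ✓

The assignment fails constraints 2 and 8.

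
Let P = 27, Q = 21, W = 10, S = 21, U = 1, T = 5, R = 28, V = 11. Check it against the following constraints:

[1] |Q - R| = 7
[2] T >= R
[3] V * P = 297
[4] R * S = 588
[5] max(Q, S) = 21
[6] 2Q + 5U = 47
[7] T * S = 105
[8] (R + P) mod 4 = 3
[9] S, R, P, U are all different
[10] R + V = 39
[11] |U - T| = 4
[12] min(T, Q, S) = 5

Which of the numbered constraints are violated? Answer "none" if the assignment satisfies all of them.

[1] |21 - 28| = 7 — satisfied.
[2] T = 5, R = 28; 5 < 28 (want ≥) — violated.
[3] V * P = 11 * 27 = 297 — satisfied.
[4] R * S = 28 * 21 = 588 — satisfied.
[5] max(21, 21) = 21 — satisfied.
[6] 2Q + 5U = 2(21) + 5(1) = 47 — satisfied.
[7] T * S = 5 * 21 = 105 — satisfied.
[8] R + P = 55; 55 mod 4 = 3 — satisfied.
[9] values 21, 28, 27, 1 are pairwise distinct — satisfied.
[10] R + V = 28 + 11 = 39 — satisfied.
[11] |1 - 5| = 4 — satisfied.
[12] min(5, 21, 21) = 5 — satisfied.

No — constraint 2 is not satisfied.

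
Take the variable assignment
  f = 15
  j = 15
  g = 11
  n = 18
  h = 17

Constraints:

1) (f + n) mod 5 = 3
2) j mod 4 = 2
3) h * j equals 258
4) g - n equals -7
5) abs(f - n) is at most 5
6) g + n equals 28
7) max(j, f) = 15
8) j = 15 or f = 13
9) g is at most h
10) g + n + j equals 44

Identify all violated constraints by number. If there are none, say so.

The assignment fails constraints 2, 3, and 6.

1) f + n = 33; 33 mod 5 = 3 — OK.
2) 15 mod 4 = 3, not 2 — violated.
3) h * j = 17 * 15 = 255, not 258 — violated.
4) g - n = 11 - 18 = -7 — OK.
5) abs(15 - 18) = 3; 3 ≤ 5 — OK.
6) g + n = 11 + 18 = 29, not 28 — violated.
7) max(15, 15) = 15 — OK.
8) j = 15 = 15 (first disjunct) — OK.
9) g = 11, h = 17; 11 ≤ 17 — OK.
10) g + n + j = 11 + 18 + 15 = 44 — OK.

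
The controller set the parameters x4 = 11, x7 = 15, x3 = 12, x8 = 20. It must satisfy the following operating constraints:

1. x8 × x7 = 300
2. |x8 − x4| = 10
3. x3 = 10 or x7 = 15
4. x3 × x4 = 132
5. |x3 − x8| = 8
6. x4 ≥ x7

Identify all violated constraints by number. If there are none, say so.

1. x8 × x7 = 20 × 15 = 300 — holds.
2. |20 − 11| = 9, not 10 — fails.
3. x3 = 12 ≠ 10, but x7 = 15 = 15 (second disjunct) — holds.
4. x3 × x4 = 12 × 11 = 132 — holds.
5. |12 − 20| = 8 — holds.
6. x4 = 11, x7 = 15; 11 < 15 (want ≥) — fails.

Constraints 2 and 6 do not hold.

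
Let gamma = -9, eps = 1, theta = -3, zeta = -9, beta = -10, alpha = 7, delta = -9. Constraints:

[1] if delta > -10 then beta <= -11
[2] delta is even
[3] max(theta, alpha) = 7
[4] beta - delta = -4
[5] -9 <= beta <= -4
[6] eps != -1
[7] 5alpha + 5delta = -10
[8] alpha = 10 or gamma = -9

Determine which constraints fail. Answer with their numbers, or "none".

Violated: 1, 2, 4, 5.

[1] delta = -9 > -10, so we need beta ≤ -11; but beta = -10 > -11  fails
[2] delta = -9 is odd  fails
[3] max(-3, 7) = 7  holds
[4] beta - delta = -10 - (-9) = -1, not -4  fails
[5] beta = -10 is outside [-9, -4]  fails
[6] eps = 1, and 1 ≠ -1  holds
[7] 5alpha + 5delta = 5(7) + 5(-9) = -10  holds
[8] alpha = 7 ≠ 10, but gamma = -9 = -9 (second disjunct)  holds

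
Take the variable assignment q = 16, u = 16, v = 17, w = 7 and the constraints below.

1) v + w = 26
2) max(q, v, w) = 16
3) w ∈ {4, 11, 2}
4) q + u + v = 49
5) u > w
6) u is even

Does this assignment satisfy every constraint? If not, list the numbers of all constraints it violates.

1) v + w = 17 + 7 = 24, not 26 — violated.
2) max(16, 17, 7) = 17, not 16 — violated.
3) w = 7 is not in {4, 11, 2} — violated.
4) q + u + v = 16 + 16 + 17 = 49 — OK.
5) u = 16, w = 7; 16 > 7 — OK.
6) u = 16 is even — OK.

Constraints 1, 2, 3 do not hold.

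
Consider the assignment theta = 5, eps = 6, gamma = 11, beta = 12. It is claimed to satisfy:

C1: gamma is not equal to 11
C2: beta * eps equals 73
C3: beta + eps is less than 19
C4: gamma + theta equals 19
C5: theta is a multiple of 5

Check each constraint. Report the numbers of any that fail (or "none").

The assignment fails constraints 1, 2, and 4.

C1: gamma = 11, but 11 is required to differ — violated.
C2: beta * eps = 12 * 6 = 72, not 73 — violated.
C3: beta + eps = 12 + 6 = 18; 18 < 19 — OK.
C4: gamma + theta = 11 + 5 = 16, not 19 — violated.
C5: 5 / 5 = 1, so 5 divides 5 — OK.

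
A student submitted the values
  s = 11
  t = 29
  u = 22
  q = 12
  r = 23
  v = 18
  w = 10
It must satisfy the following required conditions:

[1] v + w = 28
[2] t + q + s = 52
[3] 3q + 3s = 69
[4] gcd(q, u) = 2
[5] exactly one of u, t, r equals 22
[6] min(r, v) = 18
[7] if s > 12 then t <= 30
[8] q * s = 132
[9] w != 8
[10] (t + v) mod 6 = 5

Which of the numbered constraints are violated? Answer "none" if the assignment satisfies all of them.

[1] v + w = 18 + 10 = 28  OK
[2] t + q + s = 29 + 12 + 11 = 52  OK
[3] 3q + 3s = 3(12) + 3(11) = 69  OK
[4] gcd(12, 22) = 2  OK
[5] u=22, t=29, r=23; 1 of them equals 22  OK
[6] min(23, 18) = 18  OK
[7] s = 11, not > 12; antecedent false, conditional vacuously true  OK
[8] q * s = 12 * 11 = 132  OK
[9] w = 10, and 10 ≠ 8  OK
[10] t + v = 47; 47 mod 6 = 5  OK

The assignment satisfies every constraint.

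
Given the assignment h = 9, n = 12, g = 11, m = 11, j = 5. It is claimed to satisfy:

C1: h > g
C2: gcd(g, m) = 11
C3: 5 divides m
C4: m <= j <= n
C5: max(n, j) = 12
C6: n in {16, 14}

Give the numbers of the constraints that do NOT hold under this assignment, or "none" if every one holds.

C1: h = 9, g = 11; 9 ≤ 11 (want >) — violated.
C2: gcd(11, 11) = 11 — OK.
C3: 11 = 5*2 + 1, so 5 does not divide 11 — violated.
C4: values 11, 5, 12; m = 11 is not <= j = 5 — violated.
C5: max(12, 5) = 12 — OK.
C6: n = 12 is not in {16, 14} — violated.

Violated: 1, 3, 4, and 6.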